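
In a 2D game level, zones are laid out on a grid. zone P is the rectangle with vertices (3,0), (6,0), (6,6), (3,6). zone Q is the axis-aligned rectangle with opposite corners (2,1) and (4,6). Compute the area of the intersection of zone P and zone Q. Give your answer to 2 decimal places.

5.00

|zone P∩zone Q|: x∈[3,4], y∈[1,6] → 1·5 = 5.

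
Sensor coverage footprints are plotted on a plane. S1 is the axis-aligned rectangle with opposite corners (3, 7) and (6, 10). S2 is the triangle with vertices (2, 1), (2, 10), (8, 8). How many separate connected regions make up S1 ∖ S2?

S1 ∖ S2 is a single connected region.

1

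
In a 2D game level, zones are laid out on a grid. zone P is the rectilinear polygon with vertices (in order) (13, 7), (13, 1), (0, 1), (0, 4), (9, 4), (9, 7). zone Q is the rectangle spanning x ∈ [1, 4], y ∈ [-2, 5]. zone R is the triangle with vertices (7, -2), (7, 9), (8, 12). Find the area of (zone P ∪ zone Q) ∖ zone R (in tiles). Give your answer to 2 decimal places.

62.04

|zone P ∪ zone Q| = 63.
|(zone P ∪ zone Q) ∩ zone R| = 0.9643.
|(zone P ∪ zone Q) ∖ zone R| = 63 − 0.9643 = 62.04.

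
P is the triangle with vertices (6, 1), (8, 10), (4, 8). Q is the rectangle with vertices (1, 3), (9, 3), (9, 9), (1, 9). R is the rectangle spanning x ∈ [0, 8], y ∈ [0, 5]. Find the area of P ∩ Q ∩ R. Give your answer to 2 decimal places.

3.05

The intersection is the polygon with vertices (5.429,3), (4.857,5), (6.889,5), (6.444,3).
By the shoelace formula its area is 3.05.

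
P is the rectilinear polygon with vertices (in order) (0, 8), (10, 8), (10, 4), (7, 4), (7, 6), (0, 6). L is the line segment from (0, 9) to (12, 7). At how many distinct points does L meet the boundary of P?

2

The segment meets the boundary at (10,7.333), (6,8).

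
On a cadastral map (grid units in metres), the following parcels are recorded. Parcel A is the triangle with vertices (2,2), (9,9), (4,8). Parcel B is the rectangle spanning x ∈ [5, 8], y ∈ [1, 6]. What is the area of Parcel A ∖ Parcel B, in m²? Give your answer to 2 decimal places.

|Parcel A| = 14, |Parcel A∩Parcel B| = 0.5.
|Parcel A ∖ Parcel B| = |Parcel A| − |Parcel A∩Parcel B| = 14 − 0.5 = 13.50.

13.50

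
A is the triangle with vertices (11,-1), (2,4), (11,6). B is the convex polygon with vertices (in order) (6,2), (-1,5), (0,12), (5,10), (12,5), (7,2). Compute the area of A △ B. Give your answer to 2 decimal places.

|A| = 31.5, |B| = 72, |A∩B| = 18.4064.
|A △ B| = |A| + |B| − 2·|A∩B| = 31.5 + 72 − 36.8128 = 66.69.

66.69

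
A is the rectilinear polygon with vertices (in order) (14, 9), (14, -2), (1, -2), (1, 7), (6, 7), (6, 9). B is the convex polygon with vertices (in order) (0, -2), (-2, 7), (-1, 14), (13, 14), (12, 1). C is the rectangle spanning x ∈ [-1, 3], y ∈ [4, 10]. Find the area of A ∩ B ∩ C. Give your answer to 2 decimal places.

The intersection is the polygon with vertices (3,7), (3,4), (1,4), (1,7).
By the shoelace formula its area is 6.00.

6.00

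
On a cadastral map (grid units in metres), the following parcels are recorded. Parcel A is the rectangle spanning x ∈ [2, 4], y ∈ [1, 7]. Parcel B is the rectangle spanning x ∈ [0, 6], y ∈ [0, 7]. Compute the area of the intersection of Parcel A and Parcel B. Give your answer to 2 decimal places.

12.00

|Parcel A∩Parcel B|: x∈[2,4], y∈[1,7] → 2·6 = 12.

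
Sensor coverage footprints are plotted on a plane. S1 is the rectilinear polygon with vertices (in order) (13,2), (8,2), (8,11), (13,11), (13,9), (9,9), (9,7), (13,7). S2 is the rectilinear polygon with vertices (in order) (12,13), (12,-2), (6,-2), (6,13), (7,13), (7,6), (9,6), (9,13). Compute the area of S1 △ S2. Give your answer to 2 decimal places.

63.00

|S1| = 37, |S2| = 76, |S1∩S2| = 25.
|S1 △ S2| = |S1| + |S2| − 2·|S1∩S2| = 37 + 76 − 50 = 63.00.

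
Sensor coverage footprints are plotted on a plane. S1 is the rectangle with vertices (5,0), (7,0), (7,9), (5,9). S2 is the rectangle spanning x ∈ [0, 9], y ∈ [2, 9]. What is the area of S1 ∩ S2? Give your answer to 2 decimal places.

|S1∩S2|: x∈[5,7], y∈[2,9] → 2·7 = 14.

14.00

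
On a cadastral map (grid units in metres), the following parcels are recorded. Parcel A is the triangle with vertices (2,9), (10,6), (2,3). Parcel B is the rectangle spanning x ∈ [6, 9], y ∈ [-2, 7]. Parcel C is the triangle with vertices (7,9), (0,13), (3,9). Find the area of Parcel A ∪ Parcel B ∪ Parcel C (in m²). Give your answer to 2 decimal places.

53.71

By inclusion–exclusion:
Individual areas: |Parcel A| = 24, |Parcel B| = 27, |Parcel C| = 8.
|Parcel A∩Parcel B| = 5.2917.
|Parcel A∩Parcel C| = 0.
|Parcel B∩Parcel C| = 0.
|Parcel A∩Parcel B∩Parcel C| = 0.
|Parcel A ∪ Parcel B ∪ Parcel C| = 59 − 5.2917 + 0 = 53.71.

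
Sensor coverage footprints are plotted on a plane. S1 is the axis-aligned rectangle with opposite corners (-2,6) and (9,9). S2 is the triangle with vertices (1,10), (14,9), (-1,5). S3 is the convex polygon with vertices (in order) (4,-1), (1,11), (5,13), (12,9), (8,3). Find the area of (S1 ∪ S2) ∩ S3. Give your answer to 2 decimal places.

The region (S1 ∪ S2) ∩ S3 is the polygon with vertices (2.75,6), (2.281,5.875), (1.255,9.98), (11.689,9.178), (12,9), (11.568,8.351), (9,7.667), (9,6).
By the shoelace formula its area is 30.04.

30.04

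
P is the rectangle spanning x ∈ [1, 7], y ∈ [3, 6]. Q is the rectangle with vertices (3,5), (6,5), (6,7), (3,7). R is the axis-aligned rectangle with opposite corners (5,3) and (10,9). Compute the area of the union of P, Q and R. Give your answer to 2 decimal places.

By inclusion–exclusion:
Individual areas: |P| = 18, |Q| = 6, |R| = 30.
|P∩Q|: x∈[3,6], y∈[5,6] → 3·1 = 3.
|P∩R|: x∈[5,7], y∈[3,6] → 2·3 = 6.
|Q∩R|: x∈[5,6], y∈[5,7] → 1·2 = 2.
|P∩Q∩R| = 1.
|P ∪ Q ∪ R| = 54 − 11 + 1 = 44.00.

44.00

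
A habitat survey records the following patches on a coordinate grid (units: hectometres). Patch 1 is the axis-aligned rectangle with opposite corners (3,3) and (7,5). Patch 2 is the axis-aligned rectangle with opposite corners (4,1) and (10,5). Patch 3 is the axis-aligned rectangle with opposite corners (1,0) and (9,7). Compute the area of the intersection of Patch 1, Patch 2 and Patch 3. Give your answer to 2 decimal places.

The intersection is the polygon with vertices (4,3), (4,5), (7,5), (7,3).
By the shoelace formula its area is 6.00.

6.00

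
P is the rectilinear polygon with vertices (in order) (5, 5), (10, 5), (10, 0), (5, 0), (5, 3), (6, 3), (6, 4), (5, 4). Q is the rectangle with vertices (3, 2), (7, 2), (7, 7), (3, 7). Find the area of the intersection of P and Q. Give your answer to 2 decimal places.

The intersection is the polygon with vertices (7,5), (7,2), (5,2), (5,3), (6,3), (6,4), (5,4), (5,5).
By the shoelace formula its area is 5.00.

5.00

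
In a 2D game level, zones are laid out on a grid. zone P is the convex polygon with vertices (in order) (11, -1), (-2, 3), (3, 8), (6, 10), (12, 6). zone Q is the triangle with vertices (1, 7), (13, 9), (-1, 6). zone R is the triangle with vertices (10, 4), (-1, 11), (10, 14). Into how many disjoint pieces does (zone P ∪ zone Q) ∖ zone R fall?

2

(zone P ∪ zone Q) ∖ zone R splits into 2 disjoint pieces (area 69.8995, area 0.2143).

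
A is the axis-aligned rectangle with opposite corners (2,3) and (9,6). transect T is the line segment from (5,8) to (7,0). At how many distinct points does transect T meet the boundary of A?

2

The segment meets the boundary at (6.25,3), (5.5,6).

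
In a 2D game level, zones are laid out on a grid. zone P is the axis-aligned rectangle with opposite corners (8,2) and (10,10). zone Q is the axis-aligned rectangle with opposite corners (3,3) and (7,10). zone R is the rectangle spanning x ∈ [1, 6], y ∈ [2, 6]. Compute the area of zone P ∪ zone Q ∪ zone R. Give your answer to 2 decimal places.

By inclusion–exclusion:
Individual areas: |zone P| = 16, |zone Q| = 28, |zone R| = 20.
|zone P∩zone Q| = 0 (no overlap).
|zone P∩zone R| = 0 (no overlap).
|zone Q∩zone R|: x∈[3,6], y∈[3,6] → 3·3 = 9.
|zone P∩zone Q∩zone R| = 0.
|zone P ∪ zone Q ∪ zone R| = 64 − 9 + 0 = 55.00.

55.00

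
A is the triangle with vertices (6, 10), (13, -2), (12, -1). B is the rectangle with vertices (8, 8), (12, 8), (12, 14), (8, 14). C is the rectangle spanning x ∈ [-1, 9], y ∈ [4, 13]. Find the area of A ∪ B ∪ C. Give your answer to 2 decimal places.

110.96

By inclusion–exclusion:
Individual areas: |A| = 2.5, |B| = 24, |C| = 90.
|A∩B| = 0.
|A∩C| = 0.5357.
|B∩C|: x∈[8,9], y∈[8,13] → 1·5 = 5.
|A∩B∩C| = 0.
|A ∪ B ∪ C| = 116.5 − 5.5357 + 0 = 110.96.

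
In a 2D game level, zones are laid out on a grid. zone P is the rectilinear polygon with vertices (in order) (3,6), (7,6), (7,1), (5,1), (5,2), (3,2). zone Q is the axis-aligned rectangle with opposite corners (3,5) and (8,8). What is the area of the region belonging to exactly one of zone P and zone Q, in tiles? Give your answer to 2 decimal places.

|zone P| = 18, |zone Q| = 15, |zone P∩zone Q| = 4.
|zone P △ zone Q| = |zone P| + |zone Q| − 2·|zone P∩zone Q| = 18 + 15 − 8 = 25.00.

25.00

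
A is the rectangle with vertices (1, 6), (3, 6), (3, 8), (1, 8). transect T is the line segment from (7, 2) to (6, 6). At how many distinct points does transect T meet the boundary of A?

The segment lies entirely outside A and never meets its boundary.

0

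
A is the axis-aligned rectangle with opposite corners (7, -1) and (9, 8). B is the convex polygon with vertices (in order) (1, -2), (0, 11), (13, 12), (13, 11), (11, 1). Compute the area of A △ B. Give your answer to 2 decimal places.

124.40

|A| = 18, |B| = 138, |A∩B| = 15.8.
|A △ B| = |A| + |B| − 2·|A∩B| = 18 + 138 − 31.6 = 124.40.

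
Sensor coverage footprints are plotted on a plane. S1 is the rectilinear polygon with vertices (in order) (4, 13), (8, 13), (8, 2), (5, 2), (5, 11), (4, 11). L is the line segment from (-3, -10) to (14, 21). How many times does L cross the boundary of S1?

The segment meets the boundary at (8,10.059), (5,4.588).

2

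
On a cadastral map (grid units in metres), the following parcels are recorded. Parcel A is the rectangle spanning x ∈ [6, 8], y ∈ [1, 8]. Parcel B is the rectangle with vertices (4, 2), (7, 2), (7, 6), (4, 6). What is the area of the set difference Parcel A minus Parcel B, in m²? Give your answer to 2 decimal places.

|Parcel A∩Parcel B|: x∈[6,7], y∈[2,6] → 1·4 = 4.
|Parcel A| = 14.
|Parcel A ∖ Parcel B| = |Parcel A| − |Parcel A∩Parcel B| = 14 − 4 = 10.00.

10.00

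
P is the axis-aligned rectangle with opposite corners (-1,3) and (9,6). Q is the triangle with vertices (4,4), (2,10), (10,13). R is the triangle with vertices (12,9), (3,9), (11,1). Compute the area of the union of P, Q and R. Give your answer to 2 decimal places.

By inclusion–exclusion:
Individual areas: |P| = 30, |Q| = 27, |R| = 36.
|P∩Q| = 2.
|P∩R| = 4.5.
|Q∩R| = 5.6333.
|P∩Q∩R| = 0.
|P ∪ Q ∪ R| = 93 − 12.1333 + 0 = 80.87.

80.87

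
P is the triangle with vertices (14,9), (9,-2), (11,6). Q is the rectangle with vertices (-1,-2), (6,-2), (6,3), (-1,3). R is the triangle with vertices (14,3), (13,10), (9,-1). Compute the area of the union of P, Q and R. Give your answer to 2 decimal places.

56.54

By inclusion–exclusion:
Individual areas: |P| = 9, |Q| = 35, |R| = 19.5.
|P∩Q| = 0.
|P∩R| = 6.9628.
|Q∩R| = 0.
|P∩Q∩R| = 0.
|P ∪ Q ∪ R| = 63.5 − 6.9628 + 0 = 56.54.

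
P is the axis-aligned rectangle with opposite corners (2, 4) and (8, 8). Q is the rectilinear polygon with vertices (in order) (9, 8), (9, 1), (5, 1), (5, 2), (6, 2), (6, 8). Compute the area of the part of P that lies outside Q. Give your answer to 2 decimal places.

16.00

|P| = 24, |P∩Q| = 8.
|P ∖ Q| = |P| − |P∩Q| = 24 − 8 = 16.00.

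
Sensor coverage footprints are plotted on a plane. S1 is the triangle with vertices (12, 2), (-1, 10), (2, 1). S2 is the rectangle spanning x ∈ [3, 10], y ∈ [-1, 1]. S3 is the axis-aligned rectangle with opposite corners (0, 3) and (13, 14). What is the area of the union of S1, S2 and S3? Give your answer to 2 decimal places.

By inclusion–exclusion:
Individual areas: |S1| = 46.5, |S2| = 14, |S3| = 143.
|S1∩S2| = 0.
|S1∩S3| = 30.4535.
|S2∩S3| = 0 (no overlap).
|S1∩S2∩S3| = 0.
|S1 ∪ S2 ∪ S3| = 203.5 − 30.4535 + 0 = 173.05.

173.05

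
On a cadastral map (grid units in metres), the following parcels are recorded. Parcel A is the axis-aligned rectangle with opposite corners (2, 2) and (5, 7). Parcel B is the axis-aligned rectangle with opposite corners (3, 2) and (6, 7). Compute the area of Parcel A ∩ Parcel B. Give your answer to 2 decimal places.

|Parcel A∩Parcel B|: x∈[3,5], y∈[2,7] → 2·5 = 10.

10.00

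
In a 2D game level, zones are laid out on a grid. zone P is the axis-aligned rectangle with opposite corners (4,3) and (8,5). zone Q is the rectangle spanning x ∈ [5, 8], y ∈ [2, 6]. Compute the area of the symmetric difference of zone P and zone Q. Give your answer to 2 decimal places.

|zone P∩zone Q|: x∈[5,8], y∈[3,5] → 3·2 = 6.
|zone P △ zone Q| = |zone P| + |zone Q| − 2·|zone P∩zone Q| = 8 + 12 − 12 = 8.00.

8.00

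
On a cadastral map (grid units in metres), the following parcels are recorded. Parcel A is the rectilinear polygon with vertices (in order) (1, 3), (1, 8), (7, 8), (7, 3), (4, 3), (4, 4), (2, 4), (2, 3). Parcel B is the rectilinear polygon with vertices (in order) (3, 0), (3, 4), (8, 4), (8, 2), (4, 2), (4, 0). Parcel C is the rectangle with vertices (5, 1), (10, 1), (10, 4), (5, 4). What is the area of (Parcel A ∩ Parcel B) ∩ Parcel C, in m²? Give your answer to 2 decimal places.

2.00

The region (Parcel A ∩ Parcel B) ∩ Parcel C is the polygon with vertices (5,3), (5,4), (7,4), (7,3).
By the shoelace formula its area is 2.00.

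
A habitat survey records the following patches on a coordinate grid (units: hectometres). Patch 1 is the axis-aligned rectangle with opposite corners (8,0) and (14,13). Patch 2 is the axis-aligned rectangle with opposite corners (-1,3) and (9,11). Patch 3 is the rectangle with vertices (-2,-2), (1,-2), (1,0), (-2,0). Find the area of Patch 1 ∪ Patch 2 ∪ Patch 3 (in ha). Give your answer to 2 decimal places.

156.00

By inclusion–exclusion:
Individual areas: |Patch 1| = 78, |Patch 2| = 80, |Patch 3| = 6.
|Patch 1∩Patch 2|: x∈[8,9], y∈[3,11] → 1·8 = 8.
|Patch 1∩Patch 3| = 0 (no overlap).
|Patch 2∩Patch 3| = 0 (no overlap).
|Patch 1∩Patch 2∩Patch 3| = 0.
|Patch 1 ∪ Patch 2 ∪ Patch 3| = 164 − 8 + 0 = 156.00.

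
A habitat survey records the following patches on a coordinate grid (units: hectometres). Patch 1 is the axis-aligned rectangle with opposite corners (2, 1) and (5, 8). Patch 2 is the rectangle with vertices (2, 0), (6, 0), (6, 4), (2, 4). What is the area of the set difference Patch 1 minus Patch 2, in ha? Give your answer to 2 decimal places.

|Patch 1∩Patch 2|: x∈[2,5], y∈[1,4] → 3·3 = 9.
|Patch 1| = 21.
|Patch 1 ∖ Patch 2| = |Patch 1| − |Patch 1∩Patch 2| = 21 − 9 = 12.00.

12.00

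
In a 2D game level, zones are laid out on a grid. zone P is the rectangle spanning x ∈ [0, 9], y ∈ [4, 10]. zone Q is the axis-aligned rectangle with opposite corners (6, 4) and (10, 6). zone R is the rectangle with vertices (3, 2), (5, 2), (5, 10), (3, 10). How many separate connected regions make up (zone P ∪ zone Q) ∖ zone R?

2

(zone P ∪ zone Q) ∖ zone R splits into 2 disjoint pieces (area 18, area 26).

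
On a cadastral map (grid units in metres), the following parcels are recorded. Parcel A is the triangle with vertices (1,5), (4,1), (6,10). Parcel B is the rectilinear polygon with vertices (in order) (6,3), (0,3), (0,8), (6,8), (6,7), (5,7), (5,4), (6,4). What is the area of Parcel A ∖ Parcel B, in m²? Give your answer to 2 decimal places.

3.75

|Parcel A| = 17.5, |Parcel A∩Parcel B| = 13.75.
|Parcel A ∖ Parcel B| = |Parcel A| − |Parcel A∩Parcel B| = 17.5 − 13.75 = 3.75.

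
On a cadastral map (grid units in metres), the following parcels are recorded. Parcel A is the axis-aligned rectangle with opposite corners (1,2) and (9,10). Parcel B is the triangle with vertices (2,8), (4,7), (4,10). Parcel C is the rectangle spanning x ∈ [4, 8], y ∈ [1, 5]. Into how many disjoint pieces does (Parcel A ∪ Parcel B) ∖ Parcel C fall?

(Parcel A ∪ Parcel B) ∖ Parcel C is a single connected region.

1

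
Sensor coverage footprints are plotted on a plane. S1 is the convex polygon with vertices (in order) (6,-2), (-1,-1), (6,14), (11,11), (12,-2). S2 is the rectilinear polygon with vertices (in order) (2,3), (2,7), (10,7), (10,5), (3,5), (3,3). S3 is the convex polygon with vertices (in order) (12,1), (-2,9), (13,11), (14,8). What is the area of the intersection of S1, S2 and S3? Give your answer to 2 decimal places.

The intersection is the polygon with vertices (10,7), (10,5), (5,5), (2.474,6.444), (2.733,7).
By the shoelace formula its area is 13.16.

13.16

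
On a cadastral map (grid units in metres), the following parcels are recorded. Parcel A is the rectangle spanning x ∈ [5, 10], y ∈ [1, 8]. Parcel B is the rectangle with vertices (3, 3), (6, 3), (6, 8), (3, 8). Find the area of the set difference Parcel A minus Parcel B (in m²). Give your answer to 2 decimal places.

|Parcel A∩Parcel B|: x∈[5,6], y∈[3,8] → 1·5 = 5.
|Parcel A| = 35.
|Parcel A ∖ Parcel B| = |Parcel A| − |Parcel A∩Parcel B| = 35 − 5 = 30.00.

30.00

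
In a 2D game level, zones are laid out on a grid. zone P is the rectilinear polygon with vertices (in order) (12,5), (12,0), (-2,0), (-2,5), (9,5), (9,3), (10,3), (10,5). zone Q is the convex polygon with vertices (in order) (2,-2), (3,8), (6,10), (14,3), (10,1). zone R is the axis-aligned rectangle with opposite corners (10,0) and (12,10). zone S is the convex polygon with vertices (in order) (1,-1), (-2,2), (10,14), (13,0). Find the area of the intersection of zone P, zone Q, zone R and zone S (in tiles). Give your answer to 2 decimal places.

6.96

The intersection is the polygon with vertices (10,3), (10,5), (11.714,5), (11.978,4.769), (12,4.667), (12,2), (10,1).
By the shoelace formula its area is 6.96.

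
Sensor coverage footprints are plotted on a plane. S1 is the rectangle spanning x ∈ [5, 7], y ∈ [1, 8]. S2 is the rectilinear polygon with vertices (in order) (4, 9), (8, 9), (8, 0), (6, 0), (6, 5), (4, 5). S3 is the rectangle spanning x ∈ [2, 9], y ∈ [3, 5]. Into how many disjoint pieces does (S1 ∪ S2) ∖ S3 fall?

(S1 ∪ S2) ∖ S3 splits into 2 disjoint pieces (area 8, area 16).

2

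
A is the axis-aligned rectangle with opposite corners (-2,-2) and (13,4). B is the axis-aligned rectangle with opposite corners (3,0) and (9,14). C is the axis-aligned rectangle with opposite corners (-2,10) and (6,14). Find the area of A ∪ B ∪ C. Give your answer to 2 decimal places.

170.00

By inclusion–exclusion:
Individual areas: |A| = 90, |B| = 84, |C| = 32.
|A∩B|: x∈[3,9], y∈[0,4] → 6·4 = 24.
|A∩C| = 0 (no overlap).
|B∩C|: x∈[3,6], y∈[10,14] → 3·4 = 12.
|A∩B∩C| = 0.
|A ∪ B ∪ C| = 206 − 36 + 0 = 170.00.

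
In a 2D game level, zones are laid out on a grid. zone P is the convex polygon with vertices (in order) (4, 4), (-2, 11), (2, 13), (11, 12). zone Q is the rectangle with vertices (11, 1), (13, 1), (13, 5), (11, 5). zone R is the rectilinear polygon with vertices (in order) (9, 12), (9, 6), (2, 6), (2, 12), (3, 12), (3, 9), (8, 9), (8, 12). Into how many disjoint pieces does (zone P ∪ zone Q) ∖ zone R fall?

(zone P ∪ zone Q) ∖ zone R splits into 3 disjoint pieces (area 35.119, area 3.4643, area 8).

3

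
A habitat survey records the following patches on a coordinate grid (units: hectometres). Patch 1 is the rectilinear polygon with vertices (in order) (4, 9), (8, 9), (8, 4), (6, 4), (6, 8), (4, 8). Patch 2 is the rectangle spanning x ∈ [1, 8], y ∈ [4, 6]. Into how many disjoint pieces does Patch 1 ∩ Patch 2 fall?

1

Patch 1 ∩ Patch 2 is a single connected region.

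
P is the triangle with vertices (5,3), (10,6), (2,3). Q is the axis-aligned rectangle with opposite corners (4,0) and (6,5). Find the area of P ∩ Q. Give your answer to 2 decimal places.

1.95

The intersection is the polygon with vertices (5,3), (4,3), (4,3.75), (6,4.5), (6,3.6).
By the shoelace formula its area is 1.95.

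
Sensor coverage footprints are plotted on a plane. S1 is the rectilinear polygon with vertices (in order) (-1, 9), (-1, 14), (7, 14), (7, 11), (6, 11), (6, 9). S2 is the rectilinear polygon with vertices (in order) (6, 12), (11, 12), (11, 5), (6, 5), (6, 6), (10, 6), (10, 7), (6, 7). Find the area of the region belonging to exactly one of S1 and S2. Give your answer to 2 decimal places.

|S1| = 38, |S2| = 31, |S1∩S2| = 1.
|S1 △ S2| = |S1| + |S2| − 2·|S1∩S2| = 38 + 31 − 2 = 67.00.

67.00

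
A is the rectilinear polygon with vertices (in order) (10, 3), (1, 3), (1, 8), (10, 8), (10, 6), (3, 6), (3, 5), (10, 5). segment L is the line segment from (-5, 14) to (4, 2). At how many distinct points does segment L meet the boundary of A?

The segment meets the boundary at (3.25,3), (1,6).

2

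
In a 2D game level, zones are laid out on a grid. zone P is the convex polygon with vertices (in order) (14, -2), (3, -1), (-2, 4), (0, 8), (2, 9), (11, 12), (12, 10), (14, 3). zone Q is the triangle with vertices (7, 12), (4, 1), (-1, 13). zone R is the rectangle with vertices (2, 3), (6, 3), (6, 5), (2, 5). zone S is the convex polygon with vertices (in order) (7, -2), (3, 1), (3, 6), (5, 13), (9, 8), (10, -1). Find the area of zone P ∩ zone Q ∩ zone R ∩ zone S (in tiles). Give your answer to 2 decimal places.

3.60

The intersection is the polygon with vertices (3.167,3), (3,3.4), (3,5), (5.091,5), (4.545,3).
By the shoelace formula its area is 3.60.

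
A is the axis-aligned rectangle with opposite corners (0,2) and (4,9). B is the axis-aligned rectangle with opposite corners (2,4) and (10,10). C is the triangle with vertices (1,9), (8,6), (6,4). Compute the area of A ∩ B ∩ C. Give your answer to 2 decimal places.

The intersection is the polygon with vertices (4,6), (2,8), (2,8.571), (4,7.714).
By the shoelace formula its area is 2.29.

2.29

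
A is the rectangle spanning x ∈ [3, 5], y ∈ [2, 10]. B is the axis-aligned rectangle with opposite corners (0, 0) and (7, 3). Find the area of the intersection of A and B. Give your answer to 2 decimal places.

2.00

|A∩B|: x∈[3,5], y∈[2,3] → 2·1 = 2.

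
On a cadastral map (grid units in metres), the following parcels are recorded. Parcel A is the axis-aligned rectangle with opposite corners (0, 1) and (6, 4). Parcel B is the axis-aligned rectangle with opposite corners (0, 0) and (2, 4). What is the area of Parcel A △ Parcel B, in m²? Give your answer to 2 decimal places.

14.00

|Parcel A∩Parcel B|: x∈[0,2], y∈[1,4] → 2·3 = 6.
|Parcel A △ Parcel B| = |Parcel A| + |Parcel B| − 2·|Parcel A∩Parcel B| = 18 + 8 − 12 = 14.00.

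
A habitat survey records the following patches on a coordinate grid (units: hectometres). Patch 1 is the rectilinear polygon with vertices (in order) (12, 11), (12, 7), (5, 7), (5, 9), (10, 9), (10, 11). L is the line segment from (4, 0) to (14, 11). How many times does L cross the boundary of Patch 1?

2

The segment meets the boundary at (12,8.8), (10.364,7).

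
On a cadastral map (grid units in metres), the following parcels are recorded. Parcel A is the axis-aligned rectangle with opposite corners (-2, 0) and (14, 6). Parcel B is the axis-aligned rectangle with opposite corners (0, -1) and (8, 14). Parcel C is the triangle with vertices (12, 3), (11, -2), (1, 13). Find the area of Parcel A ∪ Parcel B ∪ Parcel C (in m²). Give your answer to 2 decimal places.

169.96

By inclusion–exclusion:
Individual areas: |Parcel A| = 96, |Parcel B| = 120, |Parcel C| = 32.5.
|Parcel A∩Parcel B|: x∈[0,8], y∈[0,6] → 8·6 = 48.
|Parcel A∩Parcel C| = 20.15.
|Parcel B∩Parcel C| = 14.4773.
|Parcel A∩Parcel B∩Parcel C| = 4.0833.
|Parcel A ∪ Parcel B ∪ Parcel C| = 248.5 − 82.6273 + 4.0833 = 169.96.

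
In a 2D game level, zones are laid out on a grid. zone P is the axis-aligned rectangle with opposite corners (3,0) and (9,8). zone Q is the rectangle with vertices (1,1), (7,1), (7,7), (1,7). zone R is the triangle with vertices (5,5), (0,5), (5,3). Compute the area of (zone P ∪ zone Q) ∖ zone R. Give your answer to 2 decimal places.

|zone P ∪ zone Q| = 60.
|(zone P ∪ zone Q) ∩ zone R| = 4.8.
|(zone P ∪ zone Q) ∖ zone R| = 60 − 4.8 = 55.20.

55.20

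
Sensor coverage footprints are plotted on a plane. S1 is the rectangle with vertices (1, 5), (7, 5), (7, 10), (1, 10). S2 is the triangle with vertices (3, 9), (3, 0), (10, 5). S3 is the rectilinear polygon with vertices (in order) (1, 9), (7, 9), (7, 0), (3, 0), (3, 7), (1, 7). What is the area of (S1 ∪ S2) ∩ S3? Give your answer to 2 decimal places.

34.29

The region (S1 ∪ S2) ∩ S3 is the polygon with vertices (1,9), (7,9), (7,6.714), (7,2.857), (3,0), (3,5), (3,7), (1,7).
By the shoelace formula its area is 34.29.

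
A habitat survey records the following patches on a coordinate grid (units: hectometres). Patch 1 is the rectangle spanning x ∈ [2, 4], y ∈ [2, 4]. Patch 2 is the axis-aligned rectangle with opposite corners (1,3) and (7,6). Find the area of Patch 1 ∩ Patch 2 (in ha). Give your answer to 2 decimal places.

2.00

|Patch 1∩Patch 2|: x∈[2,4], y∈[3,4] → 2·1 = 2.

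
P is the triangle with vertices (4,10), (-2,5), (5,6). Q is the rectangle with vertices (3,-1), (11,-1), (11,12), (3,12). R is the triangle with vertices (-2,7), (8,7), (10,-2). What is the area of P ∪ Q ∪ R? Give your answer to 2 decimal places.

117.72

By inclusion–exclusion:
Individual areas: |P| = 14.5, |Q| = 104, |R| = 45.
|P∩Q| = 5.869.
|P∩R| = 6.9982.
|Q∩R| = 35.0694.
|P∩Q∩R| = 2.1607.
|P ∪ Q ∪ R| = 163.5 − 47.9366 + 2.1607 = 117.72.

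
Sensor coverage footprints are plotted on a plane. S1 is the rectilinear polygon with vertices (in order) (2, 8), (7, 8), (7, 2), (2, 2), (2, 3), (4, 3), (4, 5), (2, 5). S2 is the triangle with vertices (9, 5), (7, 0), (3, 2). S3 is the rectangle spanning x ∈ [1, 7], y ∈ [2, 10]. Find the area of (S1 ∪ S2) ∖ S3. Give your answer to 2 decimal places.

8.00

|S1 ∪ S2| = 34.
|(S1 ∪ S2) ∩ S3| = 26.
|(S1 ∪ S2) ∖ S3| = 34 − 26 = 8.00.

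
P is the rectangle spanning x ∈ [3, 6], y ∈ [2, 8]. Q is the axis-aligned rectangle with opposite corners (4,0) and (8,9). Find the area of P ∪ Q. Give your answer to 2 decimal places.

42.00

By inclusion–exclusion:
Individual areas: |P| = 18, |Q| = 36.
|P∩Q|: x∈[4,6], y∈[2,8] → 2·6 = 12.
|P ∪ Q| = 54 − 12 = 42.00.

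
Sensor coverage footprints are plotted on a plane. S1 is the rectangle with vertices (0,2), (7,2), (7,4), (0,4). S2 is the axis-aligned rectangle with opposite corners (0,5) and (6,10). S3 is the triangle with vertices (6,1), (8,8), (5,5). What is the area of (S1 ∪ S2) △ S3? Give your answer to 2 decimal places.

46.21

|S1 ∪ S2| = 44.
|(S1 ∪ S2) ∩ S3| = 2.6429.
|(S1 ∪ S2) △ S3| = 44 + 7.5 − 5.2857 = 46.21.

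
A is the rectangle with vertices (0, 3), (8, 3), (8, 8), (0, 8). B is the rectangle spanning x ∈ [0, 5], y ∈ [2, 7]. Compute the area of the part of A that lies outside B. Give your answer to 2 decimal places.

|A∩B|: x∈[0,5], y∈[3,7] → 5·4 = 20.
|A| = 40.
|A ∖ B| = |A| − |A∩B| = 40 − 20 = 20.00.

20.00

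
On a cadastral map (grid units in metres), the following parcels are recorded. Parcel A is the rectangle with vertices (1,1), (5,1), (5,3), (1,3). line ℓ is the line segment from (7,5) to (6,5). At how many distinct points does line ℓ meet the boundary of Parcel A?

0

The segment lies entirely outside Parcel A and never meets its boundary.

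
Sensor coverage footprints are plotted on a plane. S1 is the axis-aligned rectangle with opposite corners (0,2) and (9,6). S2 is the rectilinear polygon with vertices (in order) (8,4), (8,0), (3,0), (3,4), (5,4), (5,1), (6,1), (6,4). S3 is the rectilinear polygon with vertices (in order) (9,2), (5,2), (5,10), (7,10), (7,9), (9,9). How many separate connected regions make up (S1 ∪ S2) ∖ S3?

(S1 ∪ S2) ∖ S3 is a single connected region.

1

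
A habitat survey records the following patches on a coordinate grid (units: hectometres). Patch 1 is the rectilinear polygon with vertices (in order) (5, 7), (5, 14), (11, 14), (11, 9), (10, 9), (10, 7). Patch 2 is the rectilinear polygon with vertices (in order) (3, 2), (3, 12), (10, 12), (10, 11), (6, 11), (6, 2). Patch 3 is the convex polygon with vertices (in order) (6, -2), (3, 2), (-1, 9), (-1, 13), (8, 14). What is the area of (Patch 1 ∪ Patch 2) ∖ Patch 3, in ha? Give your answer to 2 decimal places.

|Patch 1 ∪ Patch 2| = 65.
|(Patch 1 ∪ Patch 2) ∩ Patch 3| = 42.4375.
|(Patch 1 ∪ Patch 2) ∖ Patch 3| = 65 − 42.4375 = 22.56.

22.56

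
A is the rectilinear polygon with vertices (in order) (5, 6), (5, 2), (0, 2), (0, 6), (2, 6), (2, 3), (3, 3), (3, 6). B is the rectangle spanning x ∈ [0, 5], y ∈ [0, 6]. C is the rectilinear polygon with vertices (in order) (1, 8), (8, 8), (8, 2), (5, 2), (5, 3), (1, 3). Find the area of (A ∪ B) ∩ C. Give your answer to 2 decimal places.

12.00

|A ∪ B| = 30.
|(A ∪ B) ∩ C| = 12.00.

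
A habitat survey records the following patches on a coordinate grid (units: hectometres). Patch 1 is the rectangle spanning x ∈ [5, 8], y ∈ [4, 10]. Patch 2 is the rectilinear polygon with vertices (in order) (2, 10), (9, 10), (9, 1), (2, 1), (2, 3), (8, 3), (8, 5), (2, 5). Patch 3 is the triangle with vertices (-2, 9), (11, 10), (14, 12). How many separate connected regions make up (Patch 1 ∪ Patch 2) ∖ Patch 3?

(Patch 1 ∪ Patch 2) ∖ Patch 3 splits into 2 disjoint pieces (area 51.0385, area 0.1667).

2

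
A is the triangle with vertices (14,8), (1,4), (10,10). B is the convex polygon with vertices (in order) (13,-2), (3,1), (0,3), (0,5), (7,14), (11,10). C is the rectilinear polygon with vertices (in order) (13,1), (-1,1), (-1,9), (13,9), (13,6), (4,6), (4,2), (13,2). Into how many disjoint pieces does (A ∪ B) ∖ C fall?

(A ∪ B) ∖ C splits into 4 disjoint pieces (area 32, area 14.25, area 21.9949, area 0.4038).

4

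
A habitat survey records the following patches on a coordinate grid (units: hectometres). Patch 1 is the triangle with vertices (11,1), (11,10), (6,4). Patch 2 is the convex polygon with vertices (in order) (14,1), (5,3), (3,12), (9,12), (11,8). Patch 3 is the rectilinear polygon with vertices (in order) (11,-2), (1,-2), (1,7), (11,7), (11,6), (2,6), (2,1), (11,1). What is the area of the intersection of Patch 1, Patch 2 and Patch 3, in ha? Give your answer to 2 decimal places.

2.92

The intersection is the polygon with vertices (8.5,7), (11,7), (11,6), (7.667,6).
By the shoelace formula its area is 2.92.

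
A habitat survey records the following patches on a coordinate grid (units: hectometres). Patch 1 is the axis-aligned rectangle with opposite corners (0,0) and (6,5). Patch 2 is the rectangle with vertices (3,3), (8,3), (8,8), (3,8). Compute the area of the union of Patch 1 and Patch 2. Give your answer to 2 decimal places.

By inclusion–exclusion:
Individual areas: |Patch 1| = 30, |Patch 2| = 25.
|Patch 1∩Patch 2|: x∈[3,6], y∈[3,5] → 3·2 = 6.
|Patch 1 ∪ Patch 2| = 55 − 6 = 49.00.

49.00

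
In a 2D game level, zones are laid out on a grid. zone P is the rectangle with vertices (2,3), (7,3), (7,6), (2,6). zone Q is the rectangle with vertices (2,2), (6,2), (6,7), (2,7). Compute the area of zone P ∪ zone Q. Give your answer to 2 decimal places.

By inclusion–exclusion:
Individual areas: |zone P| = 15, |zone Q| = 20.
|zone P∩zone Q|: x∈[2,6], y∈[3,6] → 4·3 = 12.
|zone P ∪ zone Q| = 35 − 12 = 23.00.

23.00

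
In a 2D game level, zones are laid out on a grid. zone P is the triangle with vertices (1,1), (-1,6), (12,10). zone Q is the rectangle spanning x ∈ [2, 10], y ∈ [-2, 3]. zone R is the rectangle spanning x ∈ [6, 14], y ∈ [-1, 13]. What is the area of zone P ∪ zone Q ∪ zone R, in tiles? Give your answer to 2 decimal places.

By inclusion–exclusion:
Individual areas: |zone P| = 36.5, |zone Q| = 40, |zone R| = 112.
|zone P∩zone Q| = 0.8535.
|zone P∩zone R| = 9.1888.
|zone Q∩zone R|: x∈[6,10], y∈[-1,3] → 4·4 = 16.
|zone P∩zone Q∩zone R| = 0.
|zone P ∪ zone Q ∪ zone R| = 188.5 − 26.0423 + 0 = 162.46.

162.46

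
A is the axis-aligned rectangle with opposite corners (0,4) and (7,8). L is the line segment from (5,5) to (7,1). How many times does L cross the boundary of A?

1

The segment meets the boundary at (5.5,4).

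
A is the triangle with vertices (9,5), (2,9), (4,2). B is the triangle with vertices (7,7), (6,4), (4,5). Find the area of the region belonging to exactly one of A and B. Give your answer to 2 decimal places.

|A| = 20.5, |B| = 3.5, |A∩B| = 3.3062.
|A △ B| = |A| + |B| − 2·|A∩B| = 20.5 + 3.5 − 6.6123 = 17.39.

17.39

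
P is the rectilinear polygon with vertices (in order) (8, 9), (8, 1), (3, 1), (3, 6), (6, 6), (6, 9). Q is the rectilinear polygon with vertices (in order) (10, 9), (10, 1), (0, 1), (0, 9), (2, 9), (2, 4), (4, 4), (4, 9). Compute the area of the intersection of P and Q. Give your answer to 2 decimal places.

The intersection is the polygon with vertices (8,1), (3,1), (3,4), (4,4), (4,6), (6,6), (6,9), (8,9).
By the shoelace formula its area is 29.00.

29.00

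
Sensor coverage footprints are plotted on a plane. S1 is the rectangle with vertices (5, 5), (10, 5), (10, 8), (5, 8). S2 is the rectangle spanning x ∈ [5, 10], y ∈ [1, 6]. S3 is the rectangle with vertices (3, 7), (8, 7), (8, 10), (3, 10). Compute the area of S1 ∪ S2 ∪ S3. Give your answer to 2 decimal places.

By inclusion–exclusion:
Individual areas: |S1| = 15, |S2| = 25, |S3| = 15.
|S1∩S2|: x∈[5,10], y∈[5,6] → 5·1 = 5.
|S1∩S3|: x∈[5,8], y∈[7,8] → 3·1 = 3.
|S2∩S3| = 0 (no overlap).
|S1∩S2∩S3| = 0.
|S1 ∪ S2 ∪ S3| = 55 − 8 + 0 = 47.00.

47.00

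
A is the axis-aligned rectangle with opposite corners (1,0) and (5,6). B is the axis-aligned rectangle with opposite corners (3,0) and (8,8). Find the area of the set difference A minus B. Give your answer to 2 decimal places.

|A∩B|: x∈[3,5], y∈[0,6] → 2·6 = 12.
|A| = 24.
|A ∖ B| = |A| − |A∩B| = 24 − 12 = 12.00.

12.00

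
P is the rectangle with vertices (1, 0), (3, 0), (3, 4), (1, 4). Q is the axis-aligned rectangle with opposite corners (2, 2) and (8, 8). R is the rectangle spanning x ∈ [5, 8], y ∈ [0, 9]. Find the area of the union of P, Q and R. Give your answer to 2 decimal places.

51.00

By inclusion–exclusion:
Individual areas: |P| = 8, |Q| = 36, |R| = 27.
|P∩Q|: x∈[2,3], y∈[2,4] → 1·2 = 2.
|P∩R| = 0 (no overlap).
|Q∩R|: x∈[5,8], y∈[2,8] → 3·6 = 18.
|P∩Q∩R| = 0.
|P ∪ Q ∪ R| = 71 − 20 + 0 = 51.00.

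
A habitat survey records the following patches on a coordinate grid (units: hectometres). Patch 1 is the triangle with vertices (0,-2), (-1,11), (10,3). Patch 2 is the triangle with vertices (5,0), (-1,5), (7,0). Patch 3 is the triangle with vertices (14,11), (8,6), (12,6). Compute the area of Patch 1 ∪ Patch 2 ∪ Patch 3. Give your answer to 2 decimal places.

By inclusion–exclusion:
Individual areas: |Patch 1| = 67.5, |Patch 2| = 5, |Patch 3| = 10.
|Patch 1∩Patch 2| = 3.8813.
|Patch 1∩Patch 3| = 0.
|Patch 2∩Patch 3| = 0.
|Patch 1∩Patch 2∩Patch 3| = 0.
|Patch 1 ∪ Patch 2 ∪ Patch 3| = 82.5 − 3.8813 + 0 = 78.62.

78.62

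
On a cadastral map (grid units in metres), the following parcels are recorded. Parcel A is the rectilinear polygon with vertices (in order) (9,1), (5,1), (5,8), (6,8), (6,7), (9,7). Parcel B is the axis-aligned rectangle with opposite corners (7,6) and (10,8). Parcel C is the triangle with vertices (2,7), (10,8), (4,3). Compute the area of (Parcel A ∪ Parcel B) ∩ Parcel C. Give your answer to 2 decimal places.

8.29

The region (Parcel A ∪ Parcel B) ∩ Parcel C is the polygon with vertices (5,7.375), (6,7.5), (6,7), (7,7), (7,7.625), (10,8), (5,3.833).
By the shoelace formula its area is 8.29.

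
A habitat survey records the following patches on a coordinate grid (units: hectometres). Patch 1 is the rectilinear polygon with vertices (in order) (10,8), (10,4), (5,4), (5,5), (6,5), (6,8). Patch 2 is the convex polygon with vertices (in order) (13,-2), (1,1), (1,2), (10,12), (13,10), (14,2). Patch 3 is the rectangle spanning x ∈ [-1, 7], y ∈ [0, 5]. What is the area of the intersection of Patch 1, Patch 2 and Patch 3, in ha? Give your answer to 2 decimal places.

The intersection is the polygon with vertices (5,4), (5,5), (6,5), (7,5), (7,4).
By the shoelace formula its area is 2.00.

2.00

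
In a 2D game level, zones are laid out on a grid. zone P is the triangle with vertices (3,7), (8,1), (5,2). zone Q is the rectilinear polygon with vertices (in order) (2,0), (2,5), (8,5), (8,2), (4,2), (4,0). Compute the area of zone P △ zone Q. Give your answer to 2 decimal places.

19.40

|zone P| = 6.5, |zone Q| = 22, |zone P∩zone Q| = 4.55.
|zone P △ zone Q| = |zone P| + |zone Q| − 2·|zone P∩zone Q| = 6.5 + 22 − 9.1 = 19.40.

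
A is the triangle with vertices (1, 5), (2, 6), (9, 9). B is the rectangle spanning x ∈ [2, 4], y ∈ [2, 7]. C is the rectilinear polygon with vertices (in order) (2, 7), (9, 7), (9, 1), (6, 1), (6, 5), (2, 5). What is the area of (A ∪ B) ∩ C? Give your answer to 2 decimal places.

|A ∪ B| = 11.1429.
|(A ∪ B) ∩ C| = 4.23.

4.23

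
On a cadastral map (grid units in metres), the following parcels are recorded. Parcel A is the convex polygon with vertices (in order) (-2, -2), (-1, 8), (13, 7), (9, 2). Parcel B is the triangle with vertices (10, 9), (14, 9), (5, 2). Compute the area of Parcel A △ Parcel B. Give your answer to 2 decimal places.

88.54

|Parcel A| = 90, |Parcel B| = 14, |Parcel A∩Parcel B| = 7.7285.
|Parcel A △ Parcel B| = |Parcel A| + |Parcel B| − 2·|Parcel A∩Parcel B| = 90 + 14 − 15.457 = 88.54.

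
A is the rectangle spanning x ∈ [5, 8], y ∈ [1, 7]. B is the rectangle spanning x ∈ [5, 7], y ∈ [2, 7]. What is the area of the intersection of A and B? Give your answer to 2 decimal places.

|A∩B|: x∈[5,7], y∈[2,7] → 2·5 = 10.

10.00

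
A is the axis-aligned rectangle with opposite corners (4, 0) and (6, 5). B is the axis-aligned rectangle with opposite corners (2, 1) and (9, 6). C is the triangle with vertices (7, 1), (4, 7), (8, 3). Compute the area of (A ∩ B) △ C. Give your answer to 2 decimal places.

12.00

|A ∩ B| = 8.
|(A ∩ B) ∩ C| = 1.
|(A ∩ B) △ C| = 8 + 6 − 2 = 12.00.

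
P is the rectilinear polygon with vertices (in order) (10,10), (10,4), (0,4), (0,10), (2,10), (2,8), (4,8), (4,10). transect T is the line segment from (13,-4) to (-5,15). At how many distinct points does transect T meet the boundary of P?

2

The segment meets the boundary at (0,9.722), (5.421,4).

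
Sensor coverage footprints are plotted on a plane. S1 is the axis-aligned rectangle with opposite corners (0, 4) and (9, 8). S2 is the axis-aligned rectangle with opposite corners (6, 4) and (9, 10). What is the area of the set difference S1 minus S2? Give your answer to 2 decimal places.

|S1∩S2|: x∈[6,9], y∈[4,8] → 3·4 = 12.
|S1| = 36.
|S1 ∖ S2| = |S1| − |S1∩S2| = 36 − 12 = 24.00.

24.00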